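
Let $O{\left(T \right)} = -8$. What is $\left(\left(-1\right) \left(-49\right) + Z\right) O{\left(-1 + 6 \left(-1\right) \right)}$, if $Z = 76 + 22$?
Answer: $-1176$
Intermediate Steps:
$Z = 98$
$\left(\left(-1\right) \left(-49\right) + Z\right) O{\left(-1 + 6 \left(-1\right) \right)} = \left(\left(-1\right) \left(-49\right) + 98\right) \left(-8\right) = \left(49 + 98\right) \left(-8\right) = 147 \left(-8\right) = -1176$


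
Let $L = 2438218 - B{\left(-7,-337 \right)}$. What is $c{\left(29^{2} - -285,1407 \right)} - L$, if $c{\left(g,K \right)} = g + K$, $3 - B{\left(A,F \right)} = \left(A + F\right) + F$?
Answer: $-2435001$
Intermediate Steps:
$B{\left(A,F \right)} = 3 - A - 2 F$ ($B{\left(A,F \right)} = 3 - \left(\left(A + F\right) + F\right) = 3 - \left(A + 2 F\right) = 3 - A - 2 F$)
$c{\left(g,K \right)} = K + g$
$L = 2437534$ ($L = 2438218 - \left(3 - -7 - -674\right) = 2438218 - \left(3 + 7 + 674\right) = 2438218 - 684 = 2437534$)
$c{\left(29^{2} - -285,1407 \right)} - L = \left(1407 - \left(-285 - 29^{2}\right)\right) - 2437534 = \left(1407 + \left(841 + 285\right)\right) - 2437534 = \left(1407 + 1126\right) - 2437534 = 2533 - 2437534 = -2435001$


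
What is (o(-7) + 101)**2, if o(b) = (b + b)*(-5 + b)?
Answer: 72361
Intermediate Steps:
o(b) = 2*b*(-5 + b) (o(b) = (2*b)*(-5 + b) = 2*b*(-5 + b))
(o(-7) + 101)**2 = (2*(-7)*(-5 - 7) + 101)**2 = (2*(-7)*(-12) + 101)**2 = (168 + 101)**2 = 269**2 = 72361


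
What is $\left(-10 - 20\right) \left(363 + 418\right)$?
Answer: $-23430$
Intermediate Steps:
$\left(-10 - 20\right) \left(363 + 418\right) = \left(-30\right) 781 = -23430$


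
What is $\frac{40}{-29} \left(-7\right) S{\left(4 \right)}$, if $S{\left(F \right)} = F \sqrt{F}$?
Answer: $\frac{2240}{29} \approx 77.241$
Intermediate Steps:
$S{\left(F \right)} = F^{\frac{3}{2}}$
$\frac{40}{-29} \left(-7\right) S{\left(4 \right)} = \frac{40}{-29} \left(-7\right) 4^{\frac{3}{2}} = 40 \left(- \frac{1}{29}\right) \left(-7\right) 8 = \left(- \frac{40}{29}\right) \left(-7\right) 8 = \frac{280}{29} \cdot 8 = \frac{2240}{29}$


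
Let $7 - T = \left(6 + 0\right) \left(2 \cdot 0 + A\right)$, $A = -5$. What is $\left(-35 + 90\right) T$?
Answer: $2035$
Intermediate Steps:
$T = 37$ ($T = 7 - \left(6 + 0\right) \left(2 \cdot 0 - 5\right) = 7 - 6 \left(0 - 5\right) = 7 - 6 \left(-5\right) = 7 - -30 = 7 + 30 = 37$)
$\left(-35 + 90\right) T = \left(-35 + 90\right) 37 = 55 \cdot 37 = 2035$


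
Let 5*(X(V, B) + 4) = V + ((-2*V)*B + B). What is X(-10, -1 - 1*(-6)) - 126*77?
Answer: -9687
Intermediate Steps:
X(V, B) = -4 + B/5 + V/5 - 2*B*V/5 (X(V, B) = -4 + (V + ((-2*V)*B + B))/5 = -4 + (V + (-2*B*V + B))/5 = -4 + (V + (B - 2*B*V))/5 = -4 + (B + V - 2*B*V)/5 = -4 + (B/5 + V/5 - 2*B*V/5) = -4 + B/5 + V/5 - 2*B*V/5)
X(-10, -1 - 1*(-6)) - 126*77 = (-4 + (-1 - 1*(-6))/5 + (⅕)*(-10) - ⅖*(-1 - 1*(-6))*(-10)) - 126*77 = (-4 + (-1 + 6)/5 - 2 - ⅖*(-1 + 6)*(-10)) - 9702 = (-4 + (⅕)*5 - 2 - ⅖*5*(-10)) - 9702 = (-4 + 1 - 2 + 20) - 9702 = 15 - 9702 = -9687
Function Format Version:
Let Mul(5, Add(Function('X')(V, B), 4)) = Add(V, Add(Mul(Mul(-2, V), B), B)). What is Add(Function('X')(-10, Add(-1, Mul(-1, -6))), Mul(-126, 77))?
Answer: -9687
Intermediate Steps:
Function('X')(V, B) = Add(-4, Mul(Rational(1, 5), B), Mul(Rational(1, 5), V), Mul(Rational(-2, 5), B, V)) (Function('X')(V, B) = Add(-4, Mul(Rational(1, 5), Add(V, Add(Mul(Mul(-2, V), B), B)))) = Add(-4, Mul(Rational(1, 5), Add(V, Add(Mul(-2, B, V), B)))) = Add(-4, Mul(Rational(1, 5), Add(V, Add(B, Mul(-2, B, V))))) = Add(-4, Mul(Rational(1, 5), Add(B, V, Mul(-2, B, V)))) = Add(-4, Add(Mul(Rational(1, 5), B), Mul(Rational(1, 5), V), Mul(Rational(-2, 5), B, V))) = Add(-4, Mul(Rational(1, 5), B), Mul(Rational(1, 5), V), Mul(Rational(-2, 5), B, V)))
Add(Function('X')(-10, Add(-1, Mul(-1, -6))), Mul(-126, 77)) = Add(Add(-4, Mul(Rational(1, 5), Add(-1, Mul(-1, -6))), Mul(Rational(1, 5), -10), Mul(Rational(-2, 5), Add(-1, Mul(-1, -6)), -10)), Mul(-126, 77)) = Add(Add(-4, Mul(Rational(1, 5), Add(-1, 6)), -2, Mul(Rational(-2, 5), Add(-1, 6), -10)), -9702) = Add(Add(-4, Mul(Rational(1, 5), 5), -2, Mul(Rational(-2, 5), 5, -10)), -9702) = Add(Add(-4, 1, -2, 20), -9702) = Add(15, -9702) = -9687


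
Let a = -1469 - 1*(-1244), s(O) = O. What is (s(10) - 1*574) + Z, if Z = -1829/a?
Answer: -125071/225 ≈ -555.87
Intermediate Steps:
a = -225 (a = -1469 + 1244 = -225)
Z = 1829/225 (Z = -1829/(-225) = -1829*(-1/225) = 1829/225 ≈ 8.1289)
(s(10) - 1*574) + Z = (10 - 1*574) + 1829/225 = (10 - 574) + 1829/225 = -564 + 1829/225 = -125071/225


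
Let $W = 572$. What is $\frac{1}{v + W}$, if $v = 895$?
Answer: $\frac{1}{1467} \approx 0.00068166$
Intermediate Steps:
$\frac{1}{v + W} = \frac{1}{895 + 572} = \frac{1}{1467}$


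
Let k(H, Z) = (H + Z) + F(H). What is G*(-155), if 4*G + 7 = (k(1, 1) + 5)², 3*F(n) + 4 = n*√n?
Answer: -4495/4 ≈ -1123.8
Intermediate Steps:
F(n) = -4/3 + n^(3/2)/3 (F(n) = -4/3 + (n*√n)/3 = -4/3 + n^(3/2)/3)
k(H, Z) = -4/3 + H + Z + H^(3/2)/3 (k(H, Z) = (H + Z) + (-4/3 + H^(3/2)/3) = -4/3 + H + Z + H^(3/2)/3)
G = 29/4 (G = -7/4 + ((-4/3 + 1 + 1 + 1^(3/2)/3) + 5)²/4 = -7/4 + ((-4/3 + 1 + 1 + (⅓)*1) + 5)²/4 = -7/4 + ((-4/3 + 1 + 1 + ⅓) + 5)²/4 = -7/4 + (1 + 5)²/4 = -7/4 + (¼)*6² = -7/4 + (¼)*36 = -7/4 + 9 = 29/4 ≈ 7.2500)
G*(-155) = (29/4)*(-155) = -4495/4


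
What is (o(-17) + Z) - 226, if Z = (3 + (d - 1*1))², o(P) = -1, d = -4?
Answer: -223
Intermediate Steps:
Z = 4 (Z = (3 + (-4 - 1*1))² = (3 + (-4 - 1))² = (3 - 5)² = (-2)² = 4)
(o(-17) + Z) - 226 = (-1 + 4) - 226 = 3 - 226 = -223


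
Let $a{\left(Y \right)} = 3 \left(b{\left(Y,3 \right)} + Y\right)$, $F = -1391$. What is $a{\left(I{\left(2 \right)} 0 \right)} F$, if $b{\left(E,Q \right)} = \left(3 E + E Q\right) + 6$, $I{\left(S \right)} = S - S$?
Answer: $-25038$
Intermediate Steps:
$I{\left(S \right)} = 0$
$b{\left(E,Q \right)} = 6 + 3 E + E Q$
$a{\left(Y \right)} = 18 + 21 Y$ ($a{\left(Y \right)} = 3 \left(\left(6 + 3 Y + Y 3\right) + Y\right) = 3 \left(\left(6 + 3 Y + 3 Y\right) + Y\right) = 3 \left(\left(6 + 6 Y\right) + Y\right) = 3 \left(6 + 7 Y\right) = 18 + 21 Y$)
$a{\left(I{\left(2 \right)} 0 \right)} F = \left(18 + 21 \cdot 0 \cdot 0\right) \left(-1391\right) = \left(18 + 21 \cdot 0\right) \left(-1391\right) = \left(18 + 0\right) \left(-1391\right) = 18 \left(-1391\right) = -25038$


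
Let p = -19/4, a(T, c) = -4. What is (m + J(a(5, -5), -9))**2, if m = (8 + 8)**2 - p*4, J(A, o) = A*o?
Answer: 96721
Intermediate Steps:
p = -19/4 (p = -19*1/4 = -19/4 ≈ -4.7500)
m = 275 (m = (8 + 8)**2 - (-19)*4/4 = 16**2 - 1*(-19) = 256 + 19 = 275)
(m + J(a(5, -5), -9))**2 = (275 - 4*(-9))**2 = (275 + 36)**2 = 311**2 = 96721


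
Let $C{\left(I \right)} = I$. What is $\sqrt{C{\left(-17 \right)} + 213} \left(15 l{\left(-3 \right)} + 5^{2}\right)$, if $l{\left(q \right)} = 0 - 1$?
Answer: $140$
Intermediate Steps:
$l{\left(q \right)} = -1$ ($l{\left(q \right)} = 0 - 1 = -1$)
$\sqrt{C{\left(-17 \right)} + 213} \left(15 l{\left(-3 \right)} + 5^{2}\right) = \sqrt{-17 + 213} \left(15 \left(-1\right) + 5^{2}\right) = \sqrt{196} \left(-15 + 25\right) = 14 \cdot 10 = 140$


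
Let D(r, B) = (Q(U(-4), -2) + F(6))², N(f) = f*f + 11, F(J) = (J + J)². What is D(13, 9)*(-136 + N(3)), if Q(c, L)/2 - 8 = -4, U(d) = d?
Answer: -2680064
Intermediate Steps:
F(J) = 4*J² (F(J) = (2*J)² = 4*J²)
N(f) = 11 + f² (N(f) = f² + 11 = 11 + f²)
Q(c, L) = 8 (Q(c, L) = 16 + 2*(-4) = 16 - 8 = 8)
D(r, B) = 23104 (D(r, B) = (8 + 4*6²)² = (8 + 4*36)² = (8 + 144)² = 152² = 23104)
D(13, 9)*(-136 + N(3)) = 23104*(-136 + (11 + 3²)) = 23104*(-136 + (11 + 9)) = 23104*(-136 + 20) = 23104*(-116) = -2680064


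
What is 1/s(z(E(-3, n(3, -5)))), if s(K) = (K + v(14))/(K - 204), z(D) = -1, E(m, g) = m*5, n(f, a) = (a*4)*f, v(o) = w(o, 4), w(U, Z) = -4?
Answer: 41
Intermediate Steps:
v(o) = -4
n(f, a) = 4*a*f (n(f, a) = (4*a)*f = 4*a*f)
E(m, g) = 5*m
s(K) = (-4 + K)/(-204 + K) (s(K) = (K - 4)/(K - 204) = (-4 + K)/(-204 + K))
1/s(z(E(-3, n(3, -5)))) = 1/((-4 - 1)/(-204 - 1)) = 1/(-5/(-205)) = 1/(-1/205*(-5)) = 1/(1/41) = 41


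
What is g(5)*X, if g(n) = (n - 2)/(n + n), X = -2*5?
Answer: -3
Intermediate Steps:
X = -10
g(n) = (-2 + n)/(2*n) (g(n) = (-2 + n)/((2*n)) = (-2 + n)*(1/(2*n)) = (-2 + n)/(2*n))
g(5)*X = ((½)*(-2 + 5)/5)*(-10) = ((½)*(⅕)*3)*(-10) = (3/10)*(-10) = -3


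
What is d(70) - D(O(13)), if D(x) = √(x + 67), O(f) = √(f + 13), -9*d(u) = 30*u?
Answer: -700/3 - √(67 + √26) ≈ -241.82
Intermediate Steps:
d(u) = -10*u/3
O(f) = √(13 + f)
D(x) = √(67 + x)
d(70) - D(O(13)) = -10/3*70 - √(67 + √(13 + 13)) = -700/3 - √(67 + √26)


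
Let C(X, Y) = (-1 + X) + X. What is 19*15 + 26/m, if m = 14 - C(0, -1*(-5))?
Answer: 4301/15 ≈ 286.73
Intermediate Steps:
C(X, Y) = -1 + 2*X
m = 15 (m = 14 - (-1 + 2*0) = 14 - (-1 + 0) = 14 - 1*(-1) = 14 + 1 = 15)
19*15 + 26/m = 19*15 + 26/15 = 285 + 26*(1/15) = 285 + 26/15 = 4301/15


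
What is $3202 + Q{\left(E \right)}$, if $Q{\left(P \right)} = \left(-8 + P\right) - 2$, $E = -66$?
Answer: $3126$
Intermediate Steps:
$Q{\left(P \right)} = -10 + P$
$3202 + Q{\left(E \right)} = 3202 - 76 = 3126$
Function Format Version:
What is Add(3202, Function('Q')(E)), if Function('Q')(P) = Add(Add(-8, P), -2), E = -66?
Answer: 3126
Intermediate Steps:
Function('Q')(P) = Add(-10, P)
Add(3202, Function('Q')(E)) = Add(3202, Add(-10, -66)) = Add(3202, -76) = 3126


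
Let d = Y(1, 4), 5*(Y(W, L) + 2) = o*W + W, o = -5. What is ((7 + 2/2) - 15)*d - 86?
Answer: -332/5 ≈ -66.400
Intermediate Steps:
Y(W, L) = -2 - 4*W/5 (Y(W, L) = -2 + (-5*W + W)/5 = -2 + (-4*W)/5 = -2 - 4*W/5)
d = -14/5 (d = -2 - ⅘*1 = -2 - ⅘ = -14/5 ≈ -2.8000)
((7 + 2/2) - 15)*d - 86 = ((7 + 2/2) - 15)*(-14/5) - 86 = ((7 + 2*(½)) - 15)*(-14/5) - 86 = ((7 + 1) - 15)*(-14/5) - 86 = (8 - 15)*(-14/5) - 86 = -7*(-14/5) - 86 = 98/5 - 86 = -332/5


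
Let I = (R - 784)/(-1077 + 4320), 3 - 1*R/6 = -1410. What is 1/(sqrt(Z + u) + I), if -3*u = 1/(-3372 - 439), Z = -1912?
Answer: 95090707662/76859464474081 - 3505683*I*sqrt(249924179535)/76859464474081 ≈ 0.0012372 - 0.022802*I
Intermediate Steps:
R = 8478 (R = 18 - 6*(-1410) = 18 + 8460 = 8478)
I = 7694/3243 (I = (8478 - 784)/(-1077 + 4320) = 7694/3243 ≈ 2.3725)
u = 1/11433 (u = -1/(3*(-3372 - 439)) = -1/3/(-3811) = -1/3*(-1/3811) = 1/11433 ≈ 8.7466e-5)
1/(sqrt(Z + u) + I) = 1/(sqrt(-1912 + 1/11433) + 7694/3243) = 1/(sqrt(-21859895/11433) + 7694/3243) = 1/(I*sqrt(249924179535)/11433 + 7694/3243) = 1/(7694/3243 + I*sqrt(249924179535)/11433)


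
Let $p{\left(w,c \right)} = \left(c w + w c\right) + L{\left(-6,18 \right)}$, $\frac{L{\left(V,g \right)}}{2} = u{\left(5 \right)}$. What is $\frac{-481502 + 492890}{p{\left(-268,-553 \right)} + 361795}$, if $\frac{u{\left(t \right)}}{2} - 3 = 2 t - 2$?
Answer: $\frac{11388}{658247} \approx 0.0173$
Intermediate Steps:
$u{\left(t \right)} = 2 + 4 t$ ($u{\left(t \right)} = 6 + 2 \left(2 t - 2\right) = 6 + 2 \left(-2 + 2 t\right) = 6 + \left(-4 + 4 t\right) = 2 + 4 t$)
$L{\left(V,g \right)} = 44$ ($L{\left(V,g \right)} = 2 \left(2 + 4 \cdot 5\right) = 2 \left(2 + 20\right) = 2 \cdot 22 = 44$)
$p{\left(w,c \right)} = 44 + 2 c w$ ($p{\left(w,c \right)} = \left(c w + w c\right) + 44 = \left(c w + c w\right) + 44 = 2 c w + 44 = 44 + 2 c w$)
$\frac{-481502 + 492890}{p{\left(-268,-553 \right)} + 361795} = \frac{-481502 + 492890}{\left(44 + 2 \left(-553\right) \left(-268\right)\right) + 361795} = \frac{11388}{\left(44 + 296408\right) + 361795} = \frac{11388}{296452 + 361795} = \frac{11388}{658247}$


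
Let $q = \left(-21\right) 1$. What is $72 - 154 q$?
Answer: $3306$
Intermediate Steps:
$q = -21$
$72 - 154 q = 72 - -3234 = 72 + 3234 = 3306$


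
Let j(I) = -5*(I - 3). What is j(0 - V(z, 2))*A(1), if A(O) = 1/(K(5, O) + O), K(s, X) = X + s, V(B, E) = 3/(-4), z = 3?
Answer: 45/28 ≈ 1.6071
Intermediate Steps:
V(B, E) = -3/4 (V(B, E) = 3*(-1/4) = -3/4)
j(I) = 15 - 5*I (j(I) = -5*(-3 + I) = 15 - 5*I)
A(O) = 1/(5 + 2*O) (A(O) = 1/((O + 5) + O) = 1/((5 + O) + O) = 1/(5 + 2*O))
j(0 - V(z, 2))*A(1) = (15 - 5*(0 - 1*(-3/4)))/(5 + 2*1) = (15 - 5*(0 + 3/4))/(5 + 2) = (15 - 5*3/4)/7 = (15 - 15/4)*(1/7) = (45/4)*(1/7) = 45/28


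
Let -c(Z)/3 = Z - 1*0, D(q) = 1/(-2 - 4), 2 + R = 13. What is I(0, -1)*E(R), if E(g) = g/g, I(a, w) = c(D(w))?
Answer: 1/2 ≈ 0.50000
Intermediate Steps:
R = 11 (R = -2 + 13 = 11)
D(q) = -1/6 (D(q) = 1/(-6) = -1/6)
c(Z) = -3*Z (c(Z) = -3*(Z - 1*0) = -3*(Z + 0) = -3*Z)
I(a, w) = 1/2 (I(a, w) = -3*(-1/6) = 1/2)
E(g) = 1
I(0, -1)*E(R) = (1/2)*1 = 1/2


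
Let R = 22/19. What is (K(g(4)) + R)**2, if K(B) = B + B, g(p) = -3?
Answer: 8464/361 ≈ 23.446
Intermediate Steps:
K(B) = 2*B
R = 22/19 (R = 22*(1/19) = 22/19 ≈ 1.1579)
(K(g(4)) + R)**2 = (2*(-3) + 22/19)**2 = (-6 + 22/19)**2 = (-92/19)**2 = 8464/361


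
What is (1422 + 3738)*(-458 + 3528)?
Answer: 15841200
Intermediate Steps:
(1422 + 3738)*(-458 + 3528) = 5160*3070 = 15841200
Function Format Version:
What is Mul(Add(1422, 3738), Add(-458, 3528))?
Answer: 15841200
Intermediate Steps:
Mul(Add(1422, 3738), Add(-458, 3528)) = Mul(5160, 3070) = 15841200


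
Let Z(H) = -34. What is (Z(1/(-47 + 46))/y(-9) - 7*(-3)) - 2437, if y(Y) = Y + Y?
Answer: -21727/9 ≈ -2414.1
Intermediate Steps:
y(Y) = 2*Y
(Z(1/(-47 + 46))/y(-9) - 7*(-3)) - 2437 = (-34/(2*(-9)) - 7*(-3)) - 2437 = (-34/(-18) + 21) - 2437 = (-34*(-1/18) + 21) - 2437 = (17/9 + 21) - 2437 = 206/9 - 2437 = -21727/9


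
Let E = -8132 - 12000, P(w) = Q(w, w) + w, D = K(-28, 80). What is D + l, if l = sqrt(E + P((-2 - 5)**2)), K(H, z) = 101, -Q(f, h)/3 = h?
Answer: 101 + 17*I*sqrt(70) ≈ 101.0 + 142.23*I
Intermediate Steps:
Q(f, h) = -3*h
D = 101
P(w) = -2*w (P(w) = -3*w + w = -2*w)
E = -20132
l = 17*I*sqrt(70) (l = sqrt(-20132 - 2*(-2 - 5)**2) = sqrt(-20132 - 2*(-7)**2) = sqrt(-20132 - 2*49) = sqrt(-20132 - 98) = sqrt(-20230) = 17*I*sqrt(70) ≈ 142.23*I)
D + l = 101 + 17*I*sqrt(70)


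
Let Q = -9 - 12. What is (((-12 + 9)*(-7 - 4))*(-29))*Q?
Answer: 20097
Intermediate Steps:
Q = -21
(((-12 + 9)*(-7 - 4))*(-29))*Q = (((-12 + 9)*(-7 - 4))*(-29))*(-21) = (-3*(-11)*(-29))*(-21) = (33*(-29))*(-21) = -957*(-21) = 20097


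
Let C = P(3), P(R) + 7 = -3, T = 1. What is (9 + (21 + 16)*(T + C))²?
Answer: 104976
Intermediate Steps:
P(R) = -10 (P(R) = -7 - 3 = -10)
C = -10
(9 + (21 + 16)*(T + C))² = (9 + (21 + 16)*(1 - 10))² = (9 + 37*(-9))² = (9 - 333)² = (-324)² = 104976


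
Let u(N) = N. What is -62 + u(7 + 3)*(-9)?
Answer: -152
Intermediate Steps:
-62 + u(7 + 3)*(-9) = -62 + (7 + 3)*(-9) = -62 + 10*(-9) = -62 - 90 = -152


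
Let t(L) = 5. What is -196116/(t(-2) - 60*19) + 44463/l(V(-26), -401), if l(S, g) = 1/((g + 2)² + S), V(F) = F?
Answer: 8032846954491/1135 ≈ 7.0774e+9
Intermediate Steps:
l(S, g) = 1/(S + (2 + g)²) (l(S, g) = 1/((2 + g)² + S) = 1/(S + (2 + g)²))
-196116/(t(-2) - 60*19) + 44463/l(V(-26), -401) = -196116/(5 - 60*19) + 44463/(1/(-26 + (2 - 401)²)) = -196116/(5 - 1140) + 44463/(1/(-26 + (-399)²)) = -196116/(-1135) + 44463/(1/(-26 + 159201)) = -196116*(-1/1135) + 44463/(1/159175) = 196116/1135 + 44463/(1/159175) = 196116/1135 + 44463*159175 = 196116/1135 + 7077398025 = 8032846954491/1135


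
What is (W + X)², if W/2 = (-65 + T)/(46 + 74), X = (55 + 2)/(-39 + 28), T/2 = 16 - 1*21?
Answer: 80089/1936 ≈ 41.368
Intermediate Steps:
T = -10 (T = 2*(16 - 1*21) = 2*(16 - 21) = 2*(-5) = -10)
X = -57/11 (X = 57/(-11) = 57*(-1/11) = -57/11 ≈ -5.1818)
W = -5/4 (W = 2*((-65 - 10)/(46 + 74)) = 2*(-75/120) = 2*(-75*1/120) = 2*(-5/8) = -5/4 ≈ -1.2500)
(W + X)² = (-5/4 - 57/11)² = (-283/44)² = 80089/1936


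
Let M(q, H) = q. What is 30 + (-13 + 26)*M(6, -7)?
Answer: 108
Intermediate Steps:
30 + (-13 + 26)*M(6, -7) = 30 + (-13 + 26)*6 = 30 + 13*6 = 30 + 78 = 108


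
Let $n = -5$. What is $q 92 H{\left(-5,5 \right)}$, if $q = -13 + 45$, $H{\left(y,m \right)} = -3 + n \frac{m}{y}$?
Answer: $5888$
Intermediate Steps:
$H{\left(y,m \right)} = -3 - \frac{5 m}{y}$ ($H{\left(y,m \right)} = -3 - 5 \frac{m}{y} = -3 - \frac{5 m}{y}$)
$q = 32$
$q 92 H{\left(-5,5 \right)} = 32 \cdot 92 \left(-3 - \frac{25}{-5}\right) = 2944 \left(-3 - 25 \left(- \frac{1}{5}\right)\right) = 2944 \left(-3 + 5\right) = 2944 \cdot 2 = 5888$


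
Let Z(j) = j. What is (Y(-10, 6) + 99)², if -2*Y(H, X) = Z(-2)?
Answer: 10000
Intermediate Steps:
Y(H, X) = 1 (Y(H, X) = -½*(-2) = 1)
(Y(-10, 6) + 99)² = (1 + 99)² = 100² = 10000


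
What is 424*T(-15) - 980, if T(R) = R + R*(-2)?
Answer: 5380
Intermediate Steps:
T(R) = -R (T(R) = R - 2*R = -R)
424*T(-15) - 980 = 424*(-1*(-15)) - 980 = 424*15 - 980 = 6360 - 980 = 5380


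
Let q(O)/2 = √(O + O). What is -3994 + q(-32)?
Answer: -3994 + 16*I ≈ -3994.0 + 16.0*I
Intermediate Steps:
q(O) = 2*√2*√O (q(O) = 2*√(O + O) = 2*√(2*O) = 2*(√2*√O) = 2*√2*√O)
-3994 + q(-32) = -3994 + 2*√2*√(-32) = -3994 + 2*√2*(4*I*√2) = -3994 + 16*I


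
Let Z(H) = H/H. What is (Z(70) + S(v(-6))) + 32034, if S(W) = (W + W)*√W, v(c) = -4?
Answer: 32035 - 16*I ≈ 32035.0 - 16.0*I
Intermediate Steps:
S(W) = 2*W^(3/2) (S(W) = (2*W)*√W = 2*W^(3/2))
Z(H) = 1
(Z(70) + S(v(-6))) + 32034 = (1 + 2*(-4)^(3/2)) + 32034 = (1 + 2*(-8*I)) + 32034 = (1 - 16*I) + 32034 = 32035 - 16*I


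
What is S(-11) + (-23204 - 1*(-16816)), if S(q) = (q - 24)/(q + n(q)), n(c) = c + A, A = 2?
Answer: -25545/4 ≈ -6386.3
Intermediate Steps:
n(c) = 2 + c (n(c) = c + 2 = 2 + c)
S(q) = (-24 + q)/(2 + 2*q) (S(q) = (q - 24)/(q + (2 + q)) = (-24 + q)/(2 + 2*q))
S(-11) + (-23204 - 1*(-16816)) = (-24 - 11)/(2*(1 - 11)) + (-23204 - 1*(-16816)) = (½)*(-35)/(-10) + (-23204 + 16816) = (½)*(-⅒)*(-35) - 6388 = 7/4 - 6388 = -25545/4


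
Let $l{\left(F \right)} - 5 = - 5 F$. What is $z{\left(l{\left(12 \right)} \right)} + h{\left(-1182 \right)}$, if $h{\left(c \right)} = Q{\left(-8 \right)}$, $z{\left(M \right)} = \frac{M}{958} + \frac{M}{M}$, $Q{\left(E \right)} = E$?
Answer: $- \frac{6761}{958} \approx -7.0574$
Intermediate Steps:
$l{\left(F \right)} = 5 - 5 F$
$z{\left(M \right)} = 1 + \frac{M}{958}$ ($z{\left(M \right)} = M \frac{1}{958} + 1 = \frac{M}{958} + 1 = 1 + \frac{M}{958}$)
$h{\left(c \right)} = -8$
$z{\left(l{\left(12 \right)} \right)} + h{\left(-1182 \right)} = \left(1 + \frac{5 - 60}{958}\right) - 8 = \left(1 + \frac{1}{958} \left(-55\right)\right) - 8 = \left(1 - \frac{55}{958}\right) - 8 = \frac{903}{958} - 8 = - \frac{6761}{958}$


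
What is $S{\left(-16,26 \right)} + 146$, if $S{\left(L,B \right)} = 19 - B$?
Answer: $139$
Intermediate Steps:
$S{\left(-16,26 \right)} + 146 = \left(19 - 26\right) + 146 = -7 + 146 = 139$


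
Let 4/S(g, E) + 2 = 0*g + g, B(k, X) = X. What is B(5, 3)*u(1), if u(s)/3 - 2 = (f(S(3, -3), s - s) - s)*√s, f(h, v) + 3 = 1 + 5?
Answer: 36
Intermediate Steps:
S(g, E) = 4/(-2 + g) (S(g, E) = 4/(-2 + (0*g + g)) = 4/(-2 + (0 + g)) = 4/(-2 + g))
f(h, v) = 3 (f(h, v) = -3 + (1 + 5) = -3 + 6 = 3)
u(s) = 6 + 3*√s*(3 - s) (u(s) = 6 + 3*((3 - s)*√s) = 6 + 3*(√s*(3 - s)) = 6 + 3*√s*(3 - s))
B(5, 3)*u(1) = 3*(6 - 3*1^(3/2) + 9*√1) = 3*(6 - 3*1 + 9*1) = 3*(6 - 3 + 9) = 3*12 = 36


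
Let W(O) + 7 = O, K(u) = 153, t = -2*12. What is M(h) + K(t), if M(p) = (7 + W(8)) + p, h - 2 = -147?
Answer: 16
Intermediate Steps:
t = -24
h = -145 (h = 2 - 147 = -145)
W(O) = -7 + O
M(p) = 8 + p (M(p) = (7 + (-7 + 8)) + p = (7 + 1) + p = 8 + p)
M(h) + K(t) = (8 - 145) + 153 = -137 + 153 = 16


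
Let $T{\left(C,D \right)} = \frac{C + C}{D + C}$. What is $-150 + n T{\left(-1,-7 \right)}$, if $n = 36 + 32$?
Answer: $-133$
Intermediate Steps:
$T{\left(C,D \right)} = \frac{2 C}{C + D}$
$n = 68$
$-150 + n T{\left(-1,-7 \right)} = -150 + 68 \cdot 2 \left(-1\right) \frac{1}{-1 - 7} = -150 + 68 \cdot 2 \left(-1\right) \frac{1}{-8} = -150 + 68 \cdot 2 \left(-1\right) \left(- \frac{1}{8}\right) = -150 + 68 \cdot \frac{1}{4} = -150 + 17 = -133$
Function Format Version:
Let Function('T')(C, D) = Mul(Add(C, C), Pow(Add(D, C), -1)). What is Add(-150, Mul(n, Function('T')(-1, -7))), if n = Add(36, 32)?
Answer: -133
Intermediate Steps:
Function('T')(C, D) = Mul(2, C, Pow(Add(C, D), -1)) (Function('T')(C, D) = Mul(Mul(2, C), Pow(Add(C, D), -1)) = Mul(2, C, Pow(Add(C, D), -1)))
n = 68
Add(-150, Mul(n, Function('T')(-1, -7))) = Add(-150, Mul(68, Mul(2, -1, Pow(Add(-1, -7), -1)))) = Add(-150, Mul(68, Mul(2, -1, Pow(-8, -1)))) = Add(-150, Mul(68, Mul(2, -1, Rational(-1, 8)))) = Add(-150, Mul(68, Rational(1, 4))) = Add(-150, 17) = -133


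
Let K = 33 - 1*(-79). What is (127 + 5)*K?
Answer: 14784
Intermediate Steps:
K = 112 (K = 33 + 79 = 112)
(127 + 5)*K = (127 + 5)*112 = 132*112 = 14784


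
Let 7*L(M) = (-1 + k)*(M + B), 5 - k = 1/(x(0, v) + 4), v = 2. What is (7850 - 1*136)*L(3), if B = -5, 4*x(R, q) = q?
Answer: -74936/9 ≈ -8326.2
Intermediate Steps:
x(R, q) = q/4
k = 43/9 (k = 5 - 1/((¼)*2 + 4) = 5 - 1/(½ + 4) = 5 - 1/9/2 = 5 - 1*2/9 = 5 - 2/9 = 43/9 ≈ 4.7778)
L(M) = -170/63 + 34*M/63 (L(M) = ((-1 + 43/9)*(M - 5))/7 = (34*(-5 + M)/9)/7 = (-170/9 + 34*M/9)/7 = -170/63 + 34*M/63)
(7850 - 1*136)*L(3) = (7850 - 1*136)*(-170/63 + (34/63)*3) = (7850 - 136)*(-170/63 + 34/21) = 7714*(-68/63) = -74936/9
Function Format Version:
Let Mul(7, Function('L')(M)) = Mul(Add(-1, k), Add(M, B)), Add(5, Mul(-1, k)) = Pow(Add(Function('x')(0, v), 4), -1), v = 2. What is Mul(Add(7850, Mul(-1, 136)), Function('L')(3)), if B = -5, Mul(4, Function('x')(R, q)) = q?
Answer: Rational(-74936, 9) ≈ -8326.2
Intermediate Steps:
Function('x')(R, q) = Mul(Rational(1, 4), q)
k = Rational(43, 9) (k = Add(5, Mul(-1, Pow(Add(Mul(Rational(1, 4), 2), 4), -1))) = Add(5, Mul(-1, Pow(Add(Rational(1, 2), 4), -1))) = Add(5, Mul(-1, Pow(Rational(9, 2), -1))) = Add(5, Mul(-1, Rational(2, 9))) = Add(5, Rational(-2, 9)) = Rational(43, 9) ≈ 4.7778)
Function('L')(M) = Add(Rational(-170, 63), Mul(Rational(34, 63), M)) (Function('L')(M) = Mul(Rational(1, 7), Mul(Add(-1, Rational(43, 9)), Add(M, -5))) = Mul(Rational(1, 7), Mul(Rational(34, 9), Add(-5, M))) = Mul(Rational(1, 7), Add(Rational(-170, 9), Mul(Rational(34, 9), M))) = Add(Rational(-170, 63), Mul(Rational(34, 63), M)))
Mul(Add(7850, Mul(-1, 136)), Function('L')(3)) = Mul(Add(7850, Mul(-1, 136)), Add(Rational(-170, 63), Mul(Rational(34, 63), 3))) = Mul(Add(7850, -136), Add(Rational(-170, 63), Rational(34, 21))) = Mul(7714, Rational(-68, 63)) = Rational(-74936, 9)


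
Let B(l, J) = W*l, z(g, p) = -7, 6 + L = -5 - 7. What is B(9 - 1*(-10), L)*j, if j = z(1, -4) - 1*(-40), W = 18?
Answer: 11286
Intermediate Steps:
L = -18 (L = -6 + (-5 - 7) = -6 - 12 = -18)
B(l, J) = 18*l
j = 33 (j = -7 - 1*(-40) = -7 + 40 = 33)
B(9 - 1*(-10), L)*j = (18*(9 - 1*(-10)))*33 = (18*(9 + 10))*33 = (18*19)*33 = 342*33 = 11286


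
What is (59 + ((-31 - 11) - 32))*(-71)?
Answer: 1065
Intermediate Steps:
(59 + ((-31 - 11) - 32))*(-71) = (59 + (-42 - 32))*(-71) = (59 - 74)*(-71) = -15*(-71) = 1065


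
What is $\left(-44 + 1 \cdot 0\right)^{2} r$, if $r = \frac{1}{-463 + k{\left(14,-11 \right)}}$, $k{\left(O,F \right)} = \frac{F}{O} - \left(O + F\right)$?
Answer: $- \frac{27104}{6535} \approx -4.1475$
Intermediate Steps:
$k{\left(O,F \right)} = - F - O + \frac{F}{O}$ ($k{\left(O,F \right)} = \frac{F}{O} - \left(F + O\right) = - F - O + \frac{F}{O}$)
$r = - \frac{14}{6535}$ ($r = \frac{1}{-463 - \left(3 + \frac{11}{14}\right)} = \frac{1}{-463 - \frac{53}{14}} = \frac{1}{- \frac{6535}{14}} = - \frac{14}{6535} \approx -0.0021423$)
$\left(-44 + 1 \cdot 0\right)^{2} r = \left(-44 + 1 \cdot 0\right)^{2} \left(- \frac{14}{6535}\right) = \left(-44 + 0\right)^{2} \left(- \frac{14}{6535}\right) = \left(-44\right)^{2} \left(- \frac{14}{6535}\right) = 1936 \left(- \frac{14}{6535}\right) = - \frac{27104}{6535}$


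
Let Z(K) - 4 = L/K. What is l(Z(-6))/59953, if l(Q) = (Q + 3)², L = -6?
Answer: 64/59953 ≈ 0.0010675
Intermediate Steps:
Z(K) = 4 - 6/K
l(Q) = (3 + Q)²
l(Z(-6))/59953 = (3 + (4 - 6/(-6)))²/59953 = (3 + (4 - 6*(-⅙)))²*(1/59953) = (3 + (4 + 1))²*(1/59953) = (3 + 5)²*(1/59953) = 8²*(1/59953) = 64*(1/59953) = 64/59953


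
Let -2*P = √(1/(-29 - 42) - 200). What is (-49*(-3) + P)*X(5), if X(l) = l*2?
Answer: 1470 - 5*I*√1008271/71 ≈ 1470.0 - 70.713*I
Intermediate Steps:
X(l) = 2*l
P = -I*√1008271/142 (P = -√(1/(-29 - 42) - 200)/2 = -√(1/(-71) - 200)/2 = -√(-1/71 - 200)/2 = -I*√1008271/142 ≈ -7.0713*I)
(-49*(-3) + P)*X(5) = (-49*(-3) - I*√1008271/142)*(2*5) = (147 - I*√1008271/142)*10 = 1470 - 5*I*√1008271/71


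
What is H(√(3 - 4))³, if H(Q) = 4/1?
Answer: 64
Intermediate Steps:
H(Q) = 4 (H(Q) = 4*1 = 4)
H(√(3 - 4))³ = 4³ = 64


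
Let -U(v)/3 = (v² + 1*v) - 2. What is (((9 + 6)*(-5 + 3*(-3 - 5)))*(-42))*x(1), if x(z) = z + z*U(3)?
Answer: -529830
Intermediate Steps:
U(v) = 6 - 3*v - 3*v² (U(v) = -3*((v² + 1*v) - 2) = -3*((v² + v) - 2) = -3*((v + v²) - 2) = -3*(-2 + v + v²) = 6 - 3*v - 3*v²)
x(z) = -29*z (x(z) = z + z*(6 - 3*3 - 3*3²) = z + z*(6 - 9 - 3*9) = z + z*(6 - 9 - 27) = z + z*(-30) = z - 30*z = -29*z)
(((9 + 6)*(-5 + 3*(-3 - 5)))*(-42))*x(1) = (((9 + 6)*(-5 + 3*(-3 - 5)))*(-42))*(-29*1) = ((15*(-5 + 3*(-8)))*(-42))*(-29) = ((15*(-5 - 24))*(-42))*(-29) = ((15*(-29))*(-42))*(-29) = -435*(-42)*(-29) = 18270*(-29) = -529830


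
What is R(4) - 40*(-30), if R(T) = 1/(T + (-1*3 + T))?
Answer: 6001/5 ≈ 1200.2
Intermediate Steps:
R(T) = 1/(-3 + 2*T) (R(T) = 1/(T + (-3 + T)) = 1/(-3 + 2*T))
R(4) - 40*(-30) = 1/(-3 + 2*4) - 40*(-30) = 1/(-3 + 8) + 1200 = 1/5 + 1200 = 6001/5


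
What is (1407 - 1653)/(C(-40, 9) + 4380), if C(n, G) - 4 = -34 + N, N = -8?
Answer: -123/2171 ≈ -0.056656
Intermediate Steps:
C(n, G) = -38 (C(n, G) = 4 + (-34 - 8) = 4 - 42 = -38)
(1407 - 1653)/(C(-40, 9) + 4380) = (1407 - 1653)/(-38 + 4380) = -246/4342 = -246*1/4342 = -123/2171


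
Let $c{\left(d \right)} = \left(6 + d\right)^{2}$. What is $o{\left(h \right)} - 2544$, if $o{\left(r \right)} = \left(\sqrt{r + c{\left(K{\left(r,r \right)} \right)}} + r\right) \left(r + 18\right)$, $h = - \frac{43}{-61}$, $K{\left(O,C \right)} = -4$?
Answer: $- \frac{9417161}{3721} + \frac{1141 \sqrt{17507}}{3721} \approx -2490.2$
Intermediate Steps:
$h = \frac{43}{61}$ ($h = \left(-43\right) \left(- \frac{1}{61}\right) = \frac{43}{61} \approx 0.70492$)
$o{\left(r \right)} = \left(18 + r\right) \left(r + \sqrt{4 + r}\right)$ ($o{\left(r \right)} = \left(\sqrt{r + \left(6 - 4\right)^{2}} + r\right) \left(r + 18\right) = \left(\sqrt{r + 2^{2}} + r\right) \left(18 + r\right) = \left(\sqrt{r + 4} + r\right) \left(18 + r\right) = \left(\sqrt{4 + r} + r\right) \left(18 + r\right) = \left(r + \sqrt{4 + r}\right) \left(18 + r\right) = \left(18 + r\right) \left(r + \sqrt{4 + r}\right)$)
$o{\left(h \right)} - 2544 = \left(\left(\frac{43}{61}\right)^{2} + 18 \cdot \frac{43}{61} + 18 \sqrt{4 + \frac{43}{61}} + \frac{43 \sqrt{4 + \frac{43}{61}}}{61}\right) - 2544 = \left(\frac{1849}{3721} + \frac{774}{61} + 18 \sqrt{\frac{287}{61}} + \frac{43 \sqrt{\frac{287}{61}}}{61}\right) - 2544 = \left(\frac{1849}{3721} + \frac{774}{61} + 18 \frac{\sqrt{17507}}{61} + \frac{43 \frac{\sqrt{17507}}{61}}{61}\right) - 2544 = \left(\frac{1849}{3721} + \frac{774}{61} + \frac{18 \sqrt{17507}}{61} + \frac{43 \sqrt{17507}}{3721}\right) - 2544 = \left(\frac{49063}{3721} + \frac{1141 \sqrt{17507}}{3721}\right) - 2544 = - \frac{9417161}{3721} + \frac{1141 \sqrt{17507}}{3721}$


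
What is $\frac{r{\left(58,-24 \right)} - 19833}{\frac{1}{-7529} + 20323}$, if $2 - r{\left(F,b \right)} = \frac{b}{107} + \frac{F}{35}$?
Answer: $- \frac{559197358869}{573029438170} \approx -0.97586$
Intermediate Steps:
$r{\left(F,b \right)} = 2 - \frac{F}{35} - \frac{b}{107}$ ($r{\left(F,b \right)} = 2 - \left(\frac{b}{107} + \frac{F}{35}\right) = 2 - \left(\frac{F}{35} + \frac{b}{107}\right) = 2 - \frac{F}{35} - \frac{b}{107}$)
$\frac{r{\left(58,-24 \right)} - 19833}{\frac{1}{-7529} + 20323} = \frac{\left(2 - \frac{58}{35} - - \frac{24}{107}\right) - 19833}{\frac{1}{-7529} + 20323} = \frac{\left(2 - \frac{58}{35} + \frac{24}{107}\right) - 19833}{- \frac{1}{7529} + 20323} = \frac{\frac{2124}{3745} - 19833}{\frac{153011866}{7529}} = \left(- \frac{74272461}{3745}\right) \frac{7529}{153011866} = - \frac{559197358869}{573029438170}$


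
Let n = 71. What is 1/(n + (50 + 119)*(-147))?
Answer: -1/24772 ≈ -4.0368e-5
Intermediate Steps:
1/(n + (50 + 119)*(-147)) = 1/(71 + (50 + 119)*(-147)) = 1/(71 + 169*(-147)) = 1/(71 - 24843) = 1/(-24772) = -1/24772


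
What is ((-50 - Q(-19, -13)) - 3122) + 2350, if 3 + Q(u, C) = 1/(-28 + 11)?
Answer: -13922/17 ≈ -818.94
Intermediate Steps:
Q(u, C) = -52/17 (Q(u, C) = -3 + 1/(-28 + 11) = -3 + 1/(-17) = -3 - 1/17 = -52/17)
((-50 - Q(-19, -13)) - 3122) + 2350 = ((-50 - 1*(-52/17)) - 3122) + 2350 = ((-50 + 52/17) - 3122) + 2350 = (-798/17 - 3122) + 2350 = -53872/17 + 2350 = -13922/17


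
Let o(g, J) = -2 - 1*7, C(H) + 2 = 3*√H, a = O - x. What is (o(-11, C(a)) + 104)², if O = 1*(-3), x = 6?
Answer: 9025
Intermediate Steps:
O = -3
a = -9 (a = -3 - 1*6 = -3 - 6 = -9)
C(H) = -2 + 3*√H
o(g, J) = -9 (o(g, J) = -2 - 7 = -9)
(o(-11, C(a)) + 104)² = (-9 + 104)² = 95² = 9025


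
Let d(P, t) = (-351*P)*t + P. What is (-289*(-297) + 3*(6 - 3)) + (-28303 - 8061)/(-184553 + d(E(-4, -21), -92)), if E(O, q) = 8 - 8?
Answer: 15842434990/184553 ≈ 85842.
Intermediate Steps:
E(O, q) = 0
d(P, t) = P - 351*P*t (d(P, t) = -351*P*t + P = P - 351*P*t)
(-289*(-297) + 3*(6 - 3)) + (-28303 - 8061)/(-184553 + d(E(-4, -21), -92)) = (-289*(-297) + 3*(6 - 3)) + (-28303 - 8061)/(-184553 + 0*(1 - 351*(-92))) = (85833 + 3*3) - 36364/(-184553 + 0*(1 + 32292)) = (85833 + 9) - 36364/(-184553 + 0*32293) = 85842 - 36364/(-184553 + 0) = 85842 - 36364/(-184553) = 85842 - 36364*(-1/184553) = 85842 + 36364/184553 = 15842434990/184553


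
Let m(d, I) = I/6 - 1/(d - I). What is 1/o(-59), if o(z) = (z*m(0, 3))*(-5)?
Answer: 6/1475 ≈ 0.0040678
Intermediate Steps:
m(d, I) = -1/(d - I) + I/6 (m(d, I) = I*(1/6) - 1/(d - I) = I/6 - 1/(d - I) = -1/(d - I) + I/6)
o(z) = -25*z/6 (o(z) = (z*((6 + 3**2 - 1*3*0)/(6*(3 - 1*0))))*(-5) = (z*((6 + 9 + 0)/(6*(3 + 0))))*(-5) = (z*((1/6)*15/3))*(-5) = (z*((1/6)*(1/3)*15))*(-5) = (z*(5/6))*(-5) = (5*z/6)*(-5) = -25*z/6)
1/o(-59) = 1/(-25/6*(-59)) = 1/(1475/6) = 6/1475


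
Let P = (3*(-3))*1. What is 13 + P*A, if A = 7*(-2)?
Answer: 139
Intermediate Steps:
A = -14
P = -9 (P = -9*1 = -9)
13 + P*A = 13 - 9*(-14) = 13 + 126 = 139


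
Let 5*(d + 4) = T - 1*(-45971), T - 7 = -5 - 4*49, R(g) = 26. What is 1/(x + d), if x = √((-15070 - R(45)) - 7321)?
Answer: 228785/2094263474 - 25*I*√22417/2094263474 ≈ 0.00010924 - 1.7873e-6*I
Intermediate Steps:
T = -194 (T = 7 + (-5 - 4*49) = 7 + (-5 - 196) = 7 - 201 = -194)
d = 45757/5 (d = -4 + (-194 - 1*(-45971))/5 = -4 + (-194 + 45971)/5 = -4 + (⅕)*45777 = -4 + 45777/5 = 45757/5 ≈ 9151.4)
x = I*√22417 (x = √((-15070 - 1*26) - 7321) = √((-15070 - 26) - 7321) = √(-15096 - 7321) = √(-22417) = I*√22417 ≈ 149.72*I)
1/(x + d) = 1/(I*√22417 + 45757/5) = 1/(45757/5 + I*√22417)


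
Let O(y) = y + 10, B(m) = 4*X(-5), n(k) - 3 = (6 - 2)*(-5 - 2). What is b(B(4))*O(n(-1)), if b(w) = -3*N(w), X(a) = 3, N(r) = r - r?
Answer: 0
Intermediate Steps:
n(k) = -25 (n(k) = 3 + (6 - 2)*(-5 - 2) = 3 + 4*(-7) = 3 - 28 = -25)
N(r) = 0
B(m) = 12 (B(m) = 4*3 = 12)
b(w) = 0 (b(w) = -3*0 = 0)
O(y) = 10 + y
b(B(4))*O(n(-1)) = 0*(10 - 25) = 0*(-15) = 0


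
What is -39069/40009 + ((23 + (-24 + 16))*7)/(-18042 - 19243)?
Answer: -292177722/298347113 ≈ -0.97932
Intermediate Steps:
-39069/40009 + ((23 + (-24 + 16))*7)/(-18042 - 19243) = -39069*1/40009 + ((23 - 8)*7)/(-37285) = -39069/40009 + (15*7)*(-1/37285) = -39069/40009 + 105*(-1/37285) = -39069/40009 - 21/7457 = -292177722/298347113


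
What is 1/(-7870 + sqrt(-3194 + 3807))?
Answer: -7870/61936287 - sqrt(613)/61936287 ≈ -0.00012747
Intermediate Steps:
1/(-7870 + sqrt(-3194 + 3807)) = 1/(-7870 + sqrt(613))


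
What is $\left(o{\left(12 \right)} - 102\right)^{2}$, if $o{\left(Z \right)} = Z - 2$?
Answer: $8464$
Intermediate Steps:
$o{\left(Z \right)} = -2 + Z$
$\left(o{\left(12 \right)} - 102\right)^{2} = \left(\left(-2 + 12\right) - 102\right)^{2} = \left(10 - 102\right)^{2} = \left(-92\right)^{2} = 8464$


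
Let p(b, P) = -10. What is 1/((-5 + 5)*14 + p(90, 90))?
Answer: -⅒ ≈ -0.10000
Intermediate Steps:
1/((-5 + 5)*14 + p(90, 90)) = 1/((-5 + 5)*14 - 10) = 1/(0*14 - 10) = 1/(0 - 10) = 1/(-10) = -⅒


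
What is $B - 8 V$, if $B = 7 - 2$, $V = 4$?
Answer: $-27$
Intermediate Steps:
$B = 5$ ($B = 7 - 2 = 5$)
$B - 8 V = 5 - 32 = -27$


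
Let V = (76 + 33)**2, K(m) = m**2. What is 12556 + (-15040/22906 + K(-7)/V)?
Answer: 1708444971785/136073093 ≈ 12555.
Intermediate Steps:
V = 11881 (V = 109**2 = 11881)
12556 + (-15040/22906 + K(-7)/V) = 12556 + (-15040/22906 + (-7)**2/11881) = 12556 + (-15040*1/22906 + 49*(1/11881)) = 12556 + (-7520/11453 + 49/11881) = 12556 - 88783923/136073093 = 1708444971785/136073093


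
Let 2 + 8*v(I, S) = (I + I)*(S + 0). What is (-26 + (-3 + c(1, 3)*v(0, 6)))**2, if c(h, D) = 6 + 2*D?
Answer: 1024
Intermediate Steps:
v(I, S) = -1/4 + I*S/4 (v(I, S) = -1/4 + ((I + I)*(S + 0))/8 = -1/4 + ((2*I)*S)/8 = -1/4 + (2*I*S)/8 = -1/4 + I*S/4)
(-26 + (-3 + c(1, 3)*v(0, 6)))**2 = (-26 + (-3 + (6 + 2*3)*(-1/4 + (1/4)*0*6)))**2 = (-26 + (-3 + (6 + 6)*(-1/4 + 0)))**2 = (-26 + (-3 + 12*(-1/4)))**2 = (-26 + (-3 - 3))**2 = (-26 - 6)**2 = (-32)**2 = 1024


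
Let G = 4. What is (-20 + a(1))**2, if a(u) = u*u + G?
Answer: 225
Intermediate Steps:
a(u) = 4 + u**2 (a(u) = u*u + 4 = u**2 + 4 = 4 + u**2)
(-20 + a(1))**2 = (-20 + (4 + 1**2))**2 = (-20 + (4 + 1))**2 = (-20 + 5)**2 = (-15)**2 = 225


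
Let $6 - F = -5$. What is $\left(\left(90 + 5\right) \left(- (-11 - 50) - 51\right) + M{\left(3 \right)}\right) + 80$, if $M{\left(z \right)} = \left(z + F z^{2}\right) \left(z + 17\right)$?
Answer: $3070$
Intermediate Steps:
$F = 11$ ($F = 6 - -5 = 6 + 5 = 11$)
$M{\left(z \right)} = \left(17 + z\right) \left(z + 11 z^{2}\right)$ ($M{\left(z \right)} = \left(z + 11 z^{2}\right) \left(z + 17\right) = \left(z + 11 z^{2}\right) \left(17 + z\right) = \left(17 + z\right) \left(z + 11 z^{2}\right)$)
$\left(\left(90 + 5\right) \left(- (-11 - 50) - 51\right) + M{\left(3 \right)}\right) + 80 = \left(\left(90 + 5\right) \left(- (-11 - 50) - 51\right) + 3 \left(17 + 11 \cdot 3^{2} + 188 \cdot 3\right)\right) + 80 = \left(95 \left(- (-11 - 50) - 51\right) + 3 \left(17 + 11 \cdot 9 + 564\right)\right) + 80 = \left(95 \left(\left(-1\right) \left(-61\right) - 51\right) + 3 \left(17 + 99 + 564\right)\right) + 80 = \left(95 \left(61 - 51\right) + 3 \cdot 680\right) + 80 = \left(95 \cdot 10 + 2040\right) + 80 = \left(950 + 2040\right) + 80 = 2990 + 80 = 3070$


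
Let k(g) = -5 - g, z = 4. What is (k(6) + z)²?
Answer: 49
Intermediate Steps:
(k(6) + z)² = ((-5 - 1*6) + 4)² = ((-5 - 6) + 4)² = (-11 + 4)² = (-7)² = 49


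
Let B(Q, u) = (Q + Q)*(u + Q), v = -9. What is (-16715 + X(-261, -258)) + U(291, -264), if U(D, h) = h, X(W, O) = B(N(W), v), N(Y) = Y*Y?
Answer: 9279698125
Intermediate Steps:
N(Y) = Y**2
B(Q, u) = 2*Q*(Q + u) (B(Q, u) = (2*Q)*(Q + u) = 2*Q*(Q + u))
X(W, O) = 2*W**2*(-9 + W**2) (X(W, O) = 2*W**2*(W**2 - 9) = 2*W**2*(-9 + W**2))
(-16715 + X(-261, -258)) + U(291, -264) = (-16715 + 2*(-261)**2*(-9 + (-261)**2)) - 264 = (-16715 + 2*68121*(-9 + 68121)) - 264 = (-16715 + 2*68121*68112) - 264 = (-16715 + 9279715104) - 264 = 9279698389 - 264 = 9279698125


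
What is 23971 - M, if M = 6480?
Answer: 17491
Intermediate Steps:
23971 - M = 23971 - 1*6480 = 23971 - 6480 = 17491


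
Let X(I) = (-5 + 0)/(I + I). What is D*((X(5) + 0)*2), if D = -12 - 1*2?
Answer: 14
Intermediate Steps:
X(I) = -5/(2*I) (X(I) = -5*1/(2*I) = -5/(2*I))
D = -14 (D = -12 - 2 = -14)
D*((X(5) + 0)*2) = -14*(-5/2/5 + 0)*2 = -14*(-5/2*⅕ + 0)*2 = -14*(-½ + 0)*2 = -(-7)*2 = -14*(-1) = 14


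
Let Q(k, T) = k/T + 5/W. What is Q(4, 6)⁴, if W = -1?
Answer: 28561/81 ≈ 352.60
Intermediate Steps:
Q(k, T) = -5 + k/T (Q(k, T) = k/T + 5/(-1) = k/T + 5*(-1) = k/T - 5 = -5 + k/T)
Q(4, 6)⁴ = (-5 + 4/6)⁴ = (-5 + 4*(⅙))⁴ = (-5 + ⅔)⁴ = (-13/3)⁴ = 28561/81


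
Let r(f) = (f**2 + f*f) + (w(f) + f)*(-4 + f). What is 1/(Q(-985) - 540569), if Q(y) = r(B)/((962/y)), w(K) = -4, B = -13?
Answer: -962/520644973 ≈ -1.8477e-6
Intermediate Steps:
r(f) = (-4 + f)**2 + 2*f**2 (r(f) = (f**2 + f*f) + (-4 + f)*(-4 + f) = (f**2 + f**2) + (-4 + f)**2 = 2*f**2 + (-4 + f)**2 = (-4 + f)**2 + 2*f**2)
Q(y) = 627*y/962 (Q(y) = (16 - 8*(-13) + 3*(-13)**2)/((962/y)) = (16 + 104 + 3*169)*(y/962) = (16 + 104 + 507)*(y/962) = 627*(y/962) = 627*y/962)
1/(Q(-985) - 540569) = 1/((627/962)*(-985) - 540569) = 1/(-617595/962 - 540569) = 1/(-520644973/962) = -962/520644973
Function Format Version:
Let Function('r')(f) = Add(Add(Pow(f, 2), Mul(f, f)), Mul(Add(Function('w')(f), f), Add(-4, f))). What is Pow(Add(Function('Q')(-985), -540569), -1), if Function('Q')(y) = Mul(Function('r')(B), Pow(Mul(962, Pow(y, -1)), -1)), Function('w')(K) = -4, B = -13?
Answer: Rational(-962, 520644973) ≈ -1.8477e-6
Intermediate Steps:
Function('r')(f) = Add(Pow(Add(-4, f), 2), Mul(2, Pow(f, 2))) (Function('r')(f) = Add(Add(Pow(f, 2), Mul(f, f)), Mul(Add(-4, f), Add(-4, f))) = Add(Add(Pow(f, 2), Pow(f, 2)), Pow(Add(-4, f), 2)) = Add(Mul(2, Pow(f, 2)), Pow(Add(-4, f), 2)) = Add(Pow(Add(-4, f), 2), Mul(2, Pow(f, 2))))
Function('Q')(y) = Mul(Rational(627, 962), y) (Function('Q')(y) = Mul(Add(16, Mul(-8, -13), Mul(3, Pow(-13, 2))), Pow(Mul(962, Pow(y, -1)), -1)) = Mul(Add(16, 104, Mul(3, 169)), Mul(Rational(1, 962), y)) = Mul(Add(16, 104, 507), Mul(Rational(1, 962), y)) = Mul(627, Mul(Rational(1, 962), y)) = Mul(Rational(627, 962), y))
Pow(Add(Function('Q')(-985), -540569), -1) = Pow(Add(Mul(Rational(627, 962), -985), -540569), -1) = Pow(Add(Rational(-617595, 962), -540569), -1) = Pow(Rational(-520644973, 962), -1) = Rational(-962, 520644973)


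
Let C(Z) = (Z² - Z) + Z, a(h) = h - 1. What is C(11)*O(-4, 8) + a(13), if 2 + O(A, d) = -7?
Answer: -1077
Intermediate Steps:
O(A, d) = -9 (O(A, d) = -2 - 7 = -9)
a(h) = -1 + h
C(Z) = Z²
C(11)*O(-4, 8) + a(13) = 11²*(-9) + (-1 + 13) = 121*(-9) + 12 = -1089 + 12 = -1077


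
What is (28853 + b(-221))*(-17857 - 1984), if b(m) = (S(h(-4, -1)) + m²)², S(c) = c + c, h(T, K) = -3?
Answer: -47318524673598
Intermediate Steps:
S(c) = 2*c
b(m) = (-6 + m²)² (b(m) = (2*(-3) + m²)² = (-6 + m²)²)
(28853 + b(-221))*(-17857 - 1984) = (28853 + (-6 + (-221)²)²)*(-17857 - 1984) = (28853 + (-6 + 48841)²)*(-19841) = (28853 + 48835²)*(-19841) = (28853 + 2384857225)*(-19841) = 2384886078*(-19841) = -47318524673598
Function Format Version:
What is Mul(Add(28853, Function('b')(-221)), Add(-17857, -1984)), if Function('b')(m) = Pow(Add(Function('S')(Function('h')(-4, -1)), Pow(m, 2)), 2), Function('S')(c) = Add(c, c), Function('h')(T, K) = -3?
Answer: -47318524673598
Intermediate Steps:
Function('S')(c) = Mul(2, c)
Function('b')(m) = Pow(Add(-6, Pow(m, 2)), 2) (Function('b')(m) = Pow(Add(Mul(2, -3), Pow(m, 2)), 2) = Pow(Add(-6, Pow(m, 2)), 2))
Mul(Add(28853, Function('b')(-221)), Add(-17857, -1984)) = Mul(Add(28853, Pow(Add(-6, Pow(-221, 2)), 2)), Add(-17857, -1984)) = Mul(Add(28853, Pow(Add(-6, 48841), 2)), -19841) = Mul(Add(28853, Pow(48835, 2)), -19841) = Mul(Add(28853, 2384857225), -19841) = Mul(2384886078, -19841) = -47318524673598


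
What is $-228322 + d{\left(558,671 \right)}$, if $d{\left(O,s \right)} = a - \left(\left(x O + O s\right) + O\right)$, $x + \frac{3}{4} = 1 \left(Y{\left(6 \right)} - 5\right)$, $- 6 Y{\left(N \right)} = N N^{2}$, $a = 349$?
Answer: $- \frac{1159305}{2} \approx -5.7965 \cdot 10^{5}$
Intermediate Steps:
$Y{\left(N \right)} = - \frac{N^{3}}{6}$ ($Y{\left(N \right)} = - \frac{N N^{2}}{6} = - \frac{N^{3}}{6}$)
$x = - \frac{167}{4}$ ($x = - \frac{3}{4} + 1 \left(- \frac{6^{3}}{6} - 5\right) = - \frac{3}{4} + 1 \left(\left(- \frac{1}{6}\right) 216 - 5\right) = - \frac{3}{4} + 1 \left(-36 - 5\right) = - \frac{3}{4} + 1 \left(-41\right) = - \frac{3}{4} - 41 = - \frac{167}{4} \approx -41.75$)
$d{\left(O,s \right)} = 349 + \frac{163 O}{4} - O s$ ($d{\left(O,s \right)} = 349 - \left(\left(- \frac{167 O}{4} + O s\right) + O\right) = 349 - \left(- \frac{163 O}{4} + O s\right) = 349 + \frac{163 O}{4} - O s$)
$-228322 + d{\left(558,671 \right)} = -228322 + \left(349 + \frac{163}{4} \cdot 558 - 558 \cdot 671\right) = -228322 + \left(349 + \frac{45477}{2} - 374418\right) = -228322 - \frac{702661}{2} = - \frac{1159305}{2}$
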